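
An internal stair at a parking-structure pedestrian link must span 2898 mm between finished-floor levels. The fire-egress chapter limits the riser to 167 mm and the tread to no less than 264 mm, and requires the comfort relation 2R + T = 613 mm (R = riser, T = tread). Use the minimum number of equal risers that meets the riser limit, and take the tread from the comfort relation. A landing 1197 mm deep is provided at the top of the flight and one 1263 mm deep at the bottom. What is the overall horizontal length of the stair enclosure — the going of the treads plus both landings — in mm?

7407 mm

⌈2898/167⌉ = 18 risers.
R = 2898 ÷ 18 = 161 mm.
T = 613 − 2·161 = 291 mm, which satisfies the 264 mm minimum.
Treads = 18 − 1 = 17; going = 17 × 291 = 4947 mm.
Enclosure = 4947 + 1197 + 1263 = 7407 mm.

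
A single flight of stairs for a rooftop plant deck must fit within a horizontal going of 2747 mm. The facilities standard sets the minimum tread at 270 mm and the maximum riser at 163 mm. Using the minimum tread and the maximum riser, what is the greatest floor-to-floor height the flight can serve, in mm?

2747 / 270 = 10.17, so 10 treads fit.
Risers = treads + 1 = 11.
Maximum height = 11 × 163 = 1793 mm.

1793 mm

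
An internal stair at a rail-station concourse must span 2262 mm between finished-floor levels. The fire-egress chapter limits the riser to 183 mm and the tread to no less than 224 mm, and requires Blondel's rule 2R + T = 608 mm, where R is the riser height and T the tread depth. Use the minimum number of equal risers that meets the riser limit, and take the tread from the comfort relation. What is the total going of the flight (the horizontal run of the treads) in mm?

At most 183 each: 2262/183 = 12.36, giving 13 risers.
Each riser is 2262/13 = 174 mm (≤ 183 mm).
From 2R + T = 608: T = 608 − 348 = 260 mm.
13 risers give 12 treads; going = 12 × 260 = 3120 mm.

3120 mm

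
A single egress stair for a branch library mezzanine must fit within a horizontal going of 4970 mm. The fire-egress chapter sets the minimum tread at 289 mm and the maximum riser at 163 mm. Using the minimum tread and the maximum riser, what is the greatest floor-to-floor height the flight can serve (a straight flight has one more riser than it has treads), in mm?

2934 mm

4970 / 289 = 17.20, so 17 treads fit.
Risers = treads + 1 = 18.
Maximum height = 18 × 163 = 2934 mm.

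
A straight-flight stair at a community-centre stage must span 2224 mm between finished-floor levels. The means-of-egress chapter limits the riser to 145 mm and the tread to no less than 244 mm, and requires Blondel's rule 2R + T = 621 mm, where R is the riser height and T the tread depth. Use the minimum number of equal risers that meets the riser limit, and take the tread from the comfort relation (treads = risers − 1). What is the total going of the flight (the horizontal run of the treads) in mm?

2224 / 145 = 15.338 → round up to 16 risers.
Riser R = 2224 / 16 = 139 mm, within the 145 mm limit.
Tread T = 621 − 2 × 139 = 343 mm (≥ 244 mm).
Treads = 16 − 1 = 15; going = 15 × 343 = 5145 mm.

5145 mm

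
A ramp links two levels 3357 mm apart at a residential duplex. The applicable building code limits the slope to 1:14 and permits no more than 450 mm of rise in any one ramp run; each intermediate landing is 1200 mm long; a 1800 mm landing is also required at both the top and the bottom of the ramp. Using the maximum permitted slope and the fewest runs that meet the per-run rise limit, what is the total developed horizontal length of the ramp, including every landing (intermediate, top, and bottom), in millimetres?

58998 mm

3357 / 450 = 7.46, so 8 ramp runs are needed. That means 7 intermediate landings.
Horizontal run for 3357 mm of rise at 1:14 is 3357 × 14 = 46998 mm.
7 intermediate landings contribute 7 × 1200 = 8400 mm.
Top and bottom landings: 2 × 1800 = 3600 mm.
Total = 46998 + 8400 + 3600 = 58998 mm.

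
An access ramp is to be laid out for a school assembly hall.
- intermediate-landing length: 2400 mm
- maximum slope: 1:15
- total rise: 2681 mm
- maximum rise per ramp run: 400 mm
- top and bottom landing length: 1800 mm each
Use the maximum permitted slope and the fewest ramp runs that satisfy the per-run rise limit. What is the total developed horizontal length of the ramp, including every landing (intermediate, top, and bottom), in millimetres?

2681 / 400 = 6.70, so 7 ramp runs are needed. That means 6 intermediate landings.
Horizontal run for 2681 mm of rise at 1:15 is 2681 × 15 = 40215 mm.
Intermediate landings: 6 × 2400 = 14400 mm.
Top and bottom landings: 2 × 1800 = 3600 mm.
Total = 40215 + 14400 + 3600 = 58215 mm.

58215 mm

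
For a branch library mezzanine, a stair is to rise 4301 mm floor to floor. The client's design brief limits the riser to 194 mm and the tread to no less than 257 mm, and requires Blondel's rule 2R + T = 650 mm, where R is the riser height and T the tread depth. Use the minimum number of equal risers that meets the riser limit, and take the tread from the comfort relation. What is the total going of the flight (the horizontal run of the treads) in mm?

At most 194 each: 4301/194 = 22.17, giving 23 risers.
R = 4301 ÷ 23 = 187 mm.
From 2R + T = 650: T = 650 − 374 = 276 mm.
23 risers give 22 treads; going = 22 × 276 = 6072 mm.

6072 mm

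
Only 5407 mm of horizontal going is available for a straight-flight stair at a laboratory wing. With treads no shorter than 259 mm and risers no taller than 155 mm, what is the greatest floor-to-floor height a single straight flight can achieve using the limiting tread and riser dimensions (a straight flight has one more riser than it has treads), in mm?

5407 / 259 = 20.88, so 20 treads fit.
Risers = treads + 1 = 21.
Maximum height = 21 × 155 = 3255 mm.

3255 mm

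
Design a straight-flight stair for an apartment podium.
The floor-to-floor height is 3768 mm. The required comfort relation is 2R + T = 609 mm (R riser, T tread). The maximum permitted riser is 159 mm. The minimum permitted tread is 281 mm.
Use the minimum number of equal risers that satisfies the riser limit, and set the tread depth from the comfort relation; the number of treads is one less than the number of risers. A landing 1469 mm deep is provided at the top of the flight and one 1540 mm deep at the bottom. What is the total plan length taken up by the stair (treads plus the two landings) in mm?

9794 mm

At most 159 each: 3768/159 = 23.70, giving 24 risers.
Riser R = 3768 / 24 = 157 mm, within the 159 mm limit.
From 2R + T = 609: T = 609 − 314 = 295 mm.
Going = (24 − 1) × 295 = 6785 mm.
Enclosure = 6785 + 1469 + 1540 = 9794 mm.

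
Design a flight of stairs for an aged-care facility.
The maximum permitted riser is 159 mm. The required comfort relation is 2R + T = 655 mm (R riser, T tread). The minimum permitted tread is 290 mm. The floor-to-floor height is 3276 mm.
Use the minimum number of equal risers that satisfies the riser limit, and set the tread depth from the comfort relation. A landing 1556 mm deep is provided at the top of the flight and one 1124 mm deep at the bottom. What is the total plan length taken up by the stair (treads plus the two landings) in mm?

9540 mm

3276 / 159 = 20.60, so 21 risers are needed.
R = 3276 ÷ 21 = 156 mm.
T = 655 − 2·156 = 343 mm, which satisfies the 290 mm minimum.
21 risers give 20 treads; going = 20 × 343 = 6860 mm.
Enclosure = 6860 + 1556 + 1124 = 9540 mm.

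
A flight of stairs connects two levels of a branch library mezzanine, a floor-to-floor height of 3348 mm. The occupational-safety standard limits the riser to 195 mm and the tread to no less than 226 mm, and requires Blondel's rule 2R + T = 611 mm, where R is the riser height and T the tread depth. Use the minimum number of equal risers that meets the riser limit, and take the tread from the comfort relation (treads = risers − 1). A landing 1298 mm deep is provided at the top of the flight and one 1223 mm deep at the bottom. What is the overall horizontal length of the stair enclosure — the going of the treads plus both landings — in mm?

3348 / 195 = 17.169 → round up to 18 risers.
Each riser is 3348/18 = 186 mm (≤ 195 mm).
T = 611 − 2·186 = 239 mm, which satisfies the 226 mm minimum.
18 risers give 17 treads; going = 17 × 239 = 4063 mm.
Enclosure = 4063 + 1298 + 1223 = 6584 mm.

6584 mm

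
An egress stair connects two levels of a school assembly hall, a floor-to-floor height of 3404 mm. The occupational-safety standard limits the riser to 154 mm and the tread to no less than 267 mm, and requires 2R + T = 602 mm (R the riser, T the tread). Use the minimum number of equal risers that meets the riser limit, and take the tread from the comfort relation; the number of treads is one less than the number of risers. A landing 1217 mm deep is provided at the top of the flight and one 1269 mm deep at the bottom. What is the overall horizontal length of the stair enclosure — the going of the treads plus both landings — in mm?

9218 mm

3404 / 154 = 22.10, so 23 risers are needed.
R = 3404 ÷ 23 = 148 mm.
From 2R + T = 602: T = 602 − 296 = 306 mm.
23 risers give 22 treads; going = 22 × 306 = 6732 mm.
Add landings: 6732 + 1217 + 1269 = 9218 mm.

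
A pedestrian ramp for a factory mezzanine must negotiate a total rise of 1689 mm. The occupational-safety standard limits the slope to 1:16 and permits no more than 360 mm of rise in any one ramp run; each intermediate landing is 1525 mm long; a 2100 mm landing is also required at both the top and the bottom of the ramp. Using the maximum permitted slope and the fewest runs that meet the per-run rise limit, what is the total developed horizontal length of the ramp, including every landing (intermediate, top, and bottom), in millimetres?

1689 / 360 = 4.69, so 5 ramp runs are needed. That means 4 intermediate landings.
Horizontal run for 1689 mm of rise at 1:16 is 1689 × 16 = 27024 mm.
4 intermediate landings contribute 4 × 1525 = 6100 mm.
Top and bottom landings: 2 × 2100 = 4200 mm.
Total = 27024 + 6100 + 4200 = 37324 mm.

37324 mm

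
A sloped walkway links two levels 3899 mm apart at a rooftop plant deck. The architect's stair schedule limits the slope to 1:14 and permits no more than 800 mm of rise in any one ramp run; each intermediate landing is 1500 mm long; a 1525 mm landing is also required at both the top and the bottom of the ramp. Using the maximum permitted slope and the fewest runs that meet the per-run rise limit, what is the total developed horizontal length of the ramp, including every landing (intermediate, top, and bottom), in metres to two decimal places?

At most 800 each: 3899/800 = 4.87, giving 5 ramp runs. That means 4 intermediate landings.
Horizontal run for 3899 mm of rise at 1:14 is 3899 × 14 = 54586 mm.
4 intermediate landings contribute 4 × 1500 = 6000 mm.
Top and bottom landings: 2 × 1525 = 3050 mm.
Total = 54586 + 6000 + 3050 = 63636 mm.
= 63.64 m.

63.64 m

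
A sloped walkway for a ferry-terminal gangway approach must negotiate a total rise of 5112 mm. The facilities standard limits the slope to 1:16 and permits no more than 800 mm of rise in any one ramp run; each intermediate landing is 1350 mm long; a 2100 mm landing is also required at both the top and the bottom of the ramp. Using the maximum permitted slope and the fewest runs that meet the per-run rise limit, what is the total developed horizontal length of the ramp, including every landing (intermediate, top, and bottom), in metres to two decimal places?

⌈5112/800⌉ = 7 ramp runs. That means 6 intermediate landings.
Horizontal run for 5112 mm of rise at 1:16 is 5112 × 16 = 81792 mm.
Intermediate landings: 6 × 1350 = 8100 mm.
Top and bottom landings: 2 × 2100 = 4200 mm.
Total = 81792 + 8100 + 4200 = 94092 mm.
= 94.09 m.

94.09 m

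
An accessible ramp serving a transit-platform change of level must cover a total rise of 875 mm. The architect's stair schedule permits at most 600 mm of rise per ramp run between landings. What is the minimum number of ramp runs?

2 runs

875 / 600 = 1.458 → round up to 2 ramp runs.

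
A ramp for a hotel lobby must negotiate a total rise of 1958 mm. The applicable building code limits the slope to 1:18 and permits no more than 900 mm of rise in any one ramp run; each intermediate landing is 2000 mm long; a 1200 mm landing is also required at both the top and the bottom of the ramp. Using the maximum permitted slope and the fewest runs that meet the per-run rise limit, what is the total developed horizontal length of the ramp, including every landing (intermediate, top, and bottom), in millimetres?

1958 / 900 = 2.176 → round up to 3 ramp runs. That means 2 intermediate landings.
Ramp run (horizontal) at 1:18: 1958 × 18 = 35244 mm.
Intermediate landings: 2 × 2000 = 4000 mm.
Top and bottom landings: 2 × 1200 = 2400 mm.
Total = 35244 + 4000 + 2400 = 41644 mm.

41644 mm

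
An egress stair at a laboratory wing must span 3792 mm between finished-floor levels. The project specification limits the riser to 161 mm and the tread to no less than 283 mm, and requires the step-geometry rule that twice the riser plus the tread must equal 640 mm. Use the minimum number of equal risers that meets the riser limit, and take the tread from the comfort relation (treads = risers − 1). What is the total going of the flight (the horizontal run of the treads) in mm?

3792 / 161 = 23.55, so 24 risers are needed.
Each riser is 3792/24 = 158 mm (≤ 161 mm).
Tread T = 640 − 2 × 158 = 324 mm (≥ 283 mm).
24 risers give 23 treads; going = 23 × 324 = 7452 mm.

7452 mm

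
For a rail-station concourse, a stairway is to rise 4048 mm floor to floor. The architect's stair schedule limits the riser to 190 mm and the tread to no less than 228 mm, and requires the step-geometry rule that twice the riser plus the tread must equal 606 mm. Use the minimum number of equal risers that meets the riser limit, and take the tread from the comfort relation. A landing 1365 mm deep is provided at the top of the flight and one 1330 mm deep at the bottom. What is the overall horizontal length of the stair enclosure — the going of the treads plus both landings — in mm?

7693 mm

4048 / 190 = 21.305 → round up to 22 risers.
Each riser is 4048/22 = 184 mm (≤ 190 mm).
T = 606 − 2·184 = 238 mm, which satisfies the 228 mm minimum.
Treads = 22 − 1 = 21; going = 21 × 238 = 4998 mm.
Enclosure = 4998 + 1365 + 1330 = 7693 mm.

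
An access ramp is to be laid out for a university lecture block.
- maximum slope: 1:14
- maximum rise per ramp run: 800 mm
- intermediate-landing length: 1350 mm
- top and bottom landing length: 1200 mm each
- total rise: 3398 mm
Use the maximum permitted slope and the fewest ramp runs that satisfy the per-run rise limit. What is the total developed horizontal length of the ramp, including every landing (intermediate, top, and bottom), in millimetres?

55372 mm

3398 / 800 = 4.25, so 5 ramp runs are needed. That means 4 intermediate landings.
Horizontal run for 3398 mm of rise at 1:14 is 3398 × 14 = 47572 mm.
Intermediate landings: 4 × 1350 = 5400 mm.
Top and bottom landings: 2 × 1200 = 2400 mm.
Total = 47572 + 5400 + 2400 = 55372 mm.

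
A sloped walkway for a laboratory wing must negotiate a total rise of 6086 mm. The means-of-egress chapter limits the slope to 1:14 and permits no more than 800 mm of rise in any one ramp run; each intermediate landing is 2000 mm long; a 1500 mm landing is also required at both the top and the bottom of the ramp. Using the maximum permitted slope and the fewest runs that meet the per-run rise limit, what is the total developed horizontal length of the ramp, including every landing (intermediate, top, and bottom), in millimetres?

6086 / 800 = 7.61, so 8 ramp runs are needed. That means 7 intermediate landings.
Ramp run (horizontal) at 1:14: 6086 × 14 = 85204 mm.
7 intermediate landings contribute 7 × 2000 = 14000 mm.
Top and bottom landings: 2 × 1500 = 3000 mm.
Total = 85204 + 14000 + 3000 = 102204 mm.

102204 mm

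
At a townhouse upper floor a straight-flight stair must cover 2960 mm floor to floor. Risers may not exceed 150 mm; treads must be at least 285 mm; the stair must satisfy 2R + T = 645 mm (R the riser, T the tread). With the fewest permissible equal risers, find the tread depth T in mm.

2960 / 150 = 19.733 → round up to 20 risers.
Each riser is 2960/20 = 148 mm (≤ 150 mm).
Tread T = 645 − 2 × 148 = 349 mm (≥ 285 mm).

349 mm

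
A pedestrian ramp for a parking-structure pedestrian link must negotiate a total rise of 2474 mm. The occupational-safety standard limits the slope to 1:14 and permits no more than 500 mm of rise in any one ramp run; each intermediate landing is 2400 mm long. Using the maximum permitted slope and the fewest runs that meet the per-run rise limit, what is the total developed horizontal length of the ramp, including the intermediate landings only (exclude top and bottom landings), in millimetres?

44236 mm

⌈2474/500⌉ = 5 ramp runs. That means 4 intermediate landings.
Ramp run (horizontal) at 1:14: 2474 × 14 = 34636 mm.
Intermediate landings: 4 × 2400 = 9600 mm.
Total developed length = 34636 + 9600 = 44236 mm.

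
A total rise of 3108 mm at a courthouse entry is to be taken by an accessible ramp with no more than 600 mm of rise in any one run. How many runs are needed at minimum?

6 runs

At most 600 each: 3108/600 = 5.18, giving 6 ramp runs.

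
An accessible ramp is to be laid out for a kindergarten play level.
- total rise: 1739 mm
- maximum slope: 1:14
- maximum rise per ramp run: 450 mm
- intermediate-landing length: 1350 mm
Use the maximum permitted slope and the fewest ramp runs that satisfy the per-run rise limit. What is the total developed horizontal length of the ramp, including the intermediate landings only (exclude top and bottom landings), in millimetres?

28396 mm

1739 / 450 = 3.864 → round up to 4 ramp runs. That means 3 intermediate landings.
Horizontal run for 1739 mm of rise at 1:14 is 1739 × 14 = 24346 mm.
Intermediate landings: 3 × 1350 = 4050 mm.
Total developed length = 24346 + 4050 = 28396 mm.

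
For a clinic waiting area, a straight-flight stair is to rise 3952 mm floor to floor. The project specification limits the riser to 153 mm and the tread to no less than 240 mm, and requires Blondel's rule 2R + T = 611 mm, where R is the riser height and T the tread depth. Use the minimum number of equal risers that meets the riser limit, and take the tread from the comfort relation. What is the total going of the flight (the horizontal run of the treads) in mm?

7675 mm

3952 / 153 = 25.830 → round up to 26 risers.
Each riser is 3952/26 = 152 mm (≤ 153 mm).
From 2R + T = 611: T = 611 − 304 = 307 mm.
26 risers give 25 treads; going = 25 × 307 = 7675 mm.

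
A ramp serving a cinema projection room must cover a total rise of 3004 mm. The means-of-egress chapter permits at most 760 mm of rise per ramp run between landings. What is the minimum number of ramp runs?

4 runs

3004 / 760 = 3.953 → round up to 4 ramp runs.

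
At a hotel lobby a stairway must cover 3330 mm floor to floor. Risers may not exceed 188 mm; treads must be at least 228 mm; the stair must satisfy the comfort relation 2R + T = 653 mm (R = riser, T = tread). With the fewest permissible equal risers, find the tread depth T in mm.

3330 / 188 = 17.713 → round up to 18 risers.
Each riser is 3330/18 = 185 mm (≤ 188 mm).
From 2R + T = 653: T = 653 − 370 = 283 mm.

283 mm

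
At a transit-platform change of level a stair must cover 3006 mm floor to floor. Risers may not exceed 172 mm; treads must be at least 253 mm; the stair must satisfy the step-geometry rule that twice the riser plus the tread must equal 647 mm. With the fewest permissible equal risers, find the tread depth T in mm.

At most 172 each: 3006/172 = 17.48, giving 18 risers.
Riser R = 3006 / 18 = 167 mm, within the 172 mm limit.
From 2R + T = 647: T = 647 − 334 = 313 mm.

313 mm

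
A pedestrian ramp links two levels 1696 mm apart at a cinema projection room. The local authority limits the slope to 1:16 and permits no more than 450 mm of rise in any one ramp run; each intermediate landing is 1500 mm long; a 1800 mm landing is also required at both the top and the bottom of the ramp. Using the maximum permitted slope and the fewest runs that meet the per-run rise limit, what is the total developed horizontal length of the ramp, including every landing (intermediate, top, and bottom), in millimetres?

1696 / 450 = 3.77, so 4 ramp runs are needed. That means 3 intermediate landings.
Horizontal run for 1696 mm of rise at 1:16 is 1696 × 16 = 27136 mm.
3 intermediate landings contribute 3 × 1500 = 4500 mm.
Top and bottom landings: 2 × 1800 = 3600 mm.
Total = 27136 + 4500 + 3600 = 35236 mm.

35236 mm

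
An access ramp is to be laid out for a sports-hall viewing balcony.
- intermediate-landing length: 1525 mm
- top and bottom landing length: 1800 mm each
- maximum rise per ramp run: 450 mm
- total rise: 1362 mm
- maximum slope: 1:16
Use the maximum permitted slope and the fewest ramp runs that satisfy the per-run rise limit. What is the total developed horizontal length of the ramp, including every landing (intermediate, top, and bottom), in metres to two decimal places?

1362 / 450 = 3.03, so 4 ramp runs are needed. That means 3 intermediate landings.
Horizontal run for 1362 mm of rise at 1:16 is 1362 × 16 = 21792 mm.
3 intermediate landings contribute 3 × 1525 = 4575 mm.
Top and bottom landings: 2 × 1800 = 3600 mm.
Total = 21792 + 4575 + 3600 = 29967 mm.
= 29.97 m.

29.97 m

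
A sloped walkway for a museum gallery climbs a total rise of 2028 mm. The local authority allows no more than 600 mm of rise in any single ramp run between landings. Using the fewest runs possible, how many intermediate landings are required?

2028 / 600 = 3.380 → round up to 4 ramp runs.
4 runs are separated by 3 intermediate landings.

3 intermediate landings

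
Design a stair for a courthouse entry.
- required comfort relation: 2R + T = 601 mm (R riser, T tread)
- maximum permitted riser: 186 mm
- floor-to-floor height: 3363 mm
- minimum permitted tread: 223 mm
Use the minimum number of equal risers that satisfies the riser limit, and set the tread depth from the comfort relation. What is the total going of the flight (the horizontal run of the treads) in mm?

4446 mm

At most 186 each: 3363/186 = 18.08, giving 19 risers.
R = 3363 ÷ 19 = 177 mm.
T = 601 − 2·177 = 247 mm, which satisfies the 223 mm minimum.
19 risers give 18 treads; going = 18 × 247 = 4446 mm.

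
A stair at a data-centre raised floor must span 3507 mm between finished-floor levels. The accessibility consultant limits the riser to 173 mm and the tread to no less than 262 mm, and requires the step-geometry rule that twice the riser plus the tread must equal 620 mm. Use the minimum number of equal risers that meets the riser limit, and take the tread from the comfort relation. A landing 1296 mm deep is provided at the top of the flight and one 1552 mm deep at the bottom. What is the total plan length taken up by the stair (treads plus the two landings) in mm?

3507 / 173 = 20.27, so 21 risers are needed.
Riser R = 3507 / 21 = 167 mm, within the 173 mm limit.
From 2R + T = 620: T = 620 − 334 = 286 mm.
Going = (21 − 1) × 286 = 5720 mm.
Enclosure = 5720 + 1296 + 1552 = 8568 mm.

8568 mm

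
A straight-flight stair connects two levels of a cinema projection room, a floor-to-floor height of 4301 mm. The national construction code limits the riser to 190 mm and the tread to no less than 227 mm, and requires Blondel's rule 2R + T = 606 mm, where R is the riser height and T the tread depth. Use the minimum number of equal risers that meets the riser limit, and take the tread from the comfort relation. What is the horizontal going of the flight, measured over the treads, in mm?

5104 mm

4301 / 190 = 22.64, so 23 risers are needed.
Riser R = 4301 / 23 = 187 mm, within the 190 mm limit.
From 2R + T = 606: T = 606 − 374 = 232 mm.
23 risers give 22 treads; going = 22 × 232 = 5104 mm.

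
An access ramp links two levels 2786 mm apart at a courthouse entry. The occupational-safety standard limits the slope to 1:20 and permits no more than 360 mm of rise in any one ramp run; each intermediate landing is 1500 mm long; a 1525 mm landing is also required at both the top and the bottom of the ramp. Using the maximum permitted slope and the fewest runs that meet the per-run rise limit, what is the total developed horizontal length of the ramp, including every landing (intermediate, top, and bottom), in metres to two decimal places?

2786 / 360 = 7.74, so 8 ramp runs are needed. That means 7 intermediate landings.
Ramp run (horizontal) at 1:20: 2786 × 20 = 55720 mm.
7 intermediate landings contribute 7 × 1500 = 10500 mm.
Top and bottom landings: 2 × 1525 = 3050 mm.
Total = 55720 + 10500 + 3050 = 69270 mm.
= 69.27 m.

69.27 m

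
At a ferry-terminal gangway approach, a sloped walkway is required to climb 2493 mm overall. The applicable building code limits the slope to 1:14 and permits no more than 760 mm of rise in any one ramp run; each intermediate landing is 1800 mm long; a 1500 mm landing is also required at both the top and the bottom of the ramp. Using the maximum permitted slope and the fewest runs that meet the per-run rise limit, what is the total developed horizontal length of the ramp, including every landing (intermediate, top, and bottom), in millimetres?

⌈2493/760⌉ = 4 ramp runs. That means 3 intermediate landings.
Ramp run (horizontal) at 1:14: 2493 × 14 = 34902 mm.
3 intermediate landings contribute 3 × 1800 = 5400 mm.
Top and bottom landings: 2 × 1500 = 3000 mm.
Total = 34902 + 5400 + 3000 = 43302 mm.

43302 mm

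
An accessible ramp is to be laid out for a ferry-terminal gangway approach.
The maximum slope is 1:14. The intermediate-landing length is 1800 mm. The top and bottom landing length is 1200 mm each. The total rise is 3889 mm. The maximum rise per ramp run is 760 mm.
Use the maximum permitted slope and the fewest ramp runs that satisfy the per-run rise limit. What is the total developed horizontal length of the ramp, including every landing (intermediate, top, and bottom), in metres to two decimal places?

⌈3889/760⌉ = 6 ramp runs. That means 5 intermediate landings.
Ramp run (horizontal) at 1:14: 3889 × 14 = 54446 mm.
5 intermediate landings contribute 5 × 1800 = 9000 mm.
Top and bottom landings: 2 × 1200 = 2400 mm.
Total = 54446 + 9000 + 2400 = 65846 mm.
= 65.85 m.

65.85 m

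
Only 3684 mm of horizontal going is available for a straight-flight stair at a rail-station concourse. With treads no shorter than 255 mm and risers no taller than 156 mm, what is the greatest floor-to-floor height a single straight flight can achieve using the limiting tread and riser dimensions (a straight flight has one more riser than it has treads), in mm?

3684 / 255 = 14.45, so 14 treads fit.
Risers = treads + 1 = 15.
Maximum height = 15 × 156 = 2340 mm.

2340 mm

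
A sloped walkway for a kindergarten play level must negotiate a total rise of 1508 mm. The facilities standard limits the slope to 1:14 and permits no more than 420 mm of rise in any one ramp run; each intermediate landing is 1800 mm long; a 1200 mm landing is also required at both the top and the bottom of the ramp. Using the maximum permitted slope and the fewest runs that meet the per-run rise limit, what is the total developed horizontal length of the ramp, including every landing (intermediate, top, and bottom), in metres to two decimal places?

At most 420 each: 1508/420 = 3.59, giving 4 ramp runs. That means 3 intermediate landings.
Ramp run (horizontal) at 1:14: 1508 × 14 = 21112 mm.
3 intermediate landings contribute 3 × 1800 = 5400 mm.
Top and bottom landings: 2 × 1200 = 2400 mm.
Total = 21112 + 5400 + 2400 = 28912 mm.
= 28.91 m.

28.91 m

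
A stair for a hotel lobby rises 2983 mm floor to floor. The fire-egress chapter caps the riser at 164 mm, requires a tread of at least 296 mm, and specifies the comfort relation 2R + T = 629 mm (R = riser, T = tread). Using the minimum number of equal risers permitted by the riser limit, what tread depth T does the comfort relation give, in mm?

2983 / 164 = 18.19, so 19 risers are needed.
R = 2983 ÷ 19 = 157 mm.
T = 629 − 2·157 = 315 mm, which satisfies the 296 mm minimum.

315 mm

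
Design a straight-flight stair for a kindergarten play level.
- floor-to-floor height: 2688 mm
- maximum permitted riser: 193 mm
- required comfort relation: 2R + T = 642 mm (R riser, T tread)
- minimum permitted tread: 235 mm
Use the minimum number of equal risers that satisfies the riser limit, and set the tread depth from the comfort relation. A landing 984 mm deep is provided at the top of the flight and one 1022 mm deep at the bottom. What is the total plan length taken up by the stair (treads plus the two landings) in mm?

2688 / 193 = 13.927 → round up to 14 risers.
R = 2688 ÷ 14 = 192 mm.
From 2R + T = 642: T = 642 − 384 = 258 mm.
Treads = 14 − 1 = 13; going = 13 × 258 = 3354 mm.
Enclosure = 3354 + 984 + 1022 = 5360 mm.

5360 mm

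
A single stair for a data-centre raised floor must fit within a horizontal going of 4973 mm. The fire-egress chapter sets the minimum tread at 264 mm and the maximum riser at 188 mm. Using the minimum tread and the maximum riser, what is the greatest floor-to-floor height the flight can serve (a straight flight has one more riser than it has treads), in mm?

Treads that fit: ⌊4973 / 264⌋ = 18.
Risers = treads + 1 = 19.
Maximum height = 19 × 188 = 3572 mm.

3572 mm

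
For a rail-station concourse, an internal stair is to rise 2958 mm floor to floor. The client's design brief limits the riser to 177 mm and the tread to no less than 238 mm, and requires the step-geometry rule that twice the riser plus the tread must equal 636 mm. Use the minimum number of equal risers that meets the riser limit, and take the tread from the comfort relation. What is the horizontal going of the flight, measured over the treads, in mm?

4608 mm

2958 / 177 = 16.71, so 17 risers are needed.
Riser R = 2958 / 17 = 174 mm, within the 177 mm limit.
From 2R + T = 636: T = 636 − 348 = 288 mm.
Treads = 17 − 1 = 16; going = 16 × 288 = 4608 mm.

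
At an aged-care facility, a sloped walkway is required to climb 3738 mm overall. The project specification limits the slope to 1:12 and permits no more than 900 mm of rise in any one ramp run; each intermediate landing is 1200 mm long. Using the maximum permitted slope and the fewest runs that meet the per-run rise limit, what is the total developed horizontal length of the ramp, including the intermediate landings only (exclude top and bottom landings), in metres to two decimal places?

At most 900 each: 3738/900 = 4.15, giving 5 ramp runs. That means 4 intermediate landings.
Ramp run (horizontal) at 1:12: 3738 × 12 = 44856 mm.
Intermediate landings: 4 × 1200 = 4800 mm.
Total developed length = 44856 + 4800 = 49656 mm.
= 49.66 m.

49.66 m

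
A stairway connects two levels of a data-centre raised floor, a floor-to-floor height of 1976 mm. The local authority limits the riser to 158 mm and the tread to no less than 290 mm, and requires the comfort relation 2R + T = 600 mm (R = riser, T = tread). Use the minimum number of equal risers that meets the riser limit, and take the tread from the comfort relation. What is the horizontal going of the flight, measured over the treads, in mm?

At most 158 each: 1976/158 = 12.51, giving 13 risers.
R = 1976 ÷ 13 = 152 mm.
T = 600 − 2·152 = 296 mm, which satisfies the 290 mm minimum.
Going = (13 − 1) × 296 = 3552 mm.

3552 mm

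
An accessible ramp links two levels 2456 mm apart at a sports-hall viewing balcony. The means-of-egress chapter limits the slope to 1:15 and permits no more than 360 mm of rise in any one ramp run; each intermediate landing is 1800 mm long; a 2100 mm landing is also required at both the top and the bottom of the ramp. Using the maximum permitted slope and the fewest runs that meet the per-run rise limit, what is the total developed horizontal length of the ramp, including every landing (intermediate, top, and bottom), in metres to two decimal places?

51.84 m

2456 / 360 = 6.82, so 7 ramp runs are needed. That means 6 intermediate landings.
Ramp run (horizontal) at 1:15: 2456 × 15 = 36840 mm.
6 intermediate landings contribute 6 × 1800 = 10800 mm.
Top and bottom landings: 2 × 2100 = 4200 mm.
Total = 36840 + 10800 + 4200 = 51840 mm.
= 51.84 m.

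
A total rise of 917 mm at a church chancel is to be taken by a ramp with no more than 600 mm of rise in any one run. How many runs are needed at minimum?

917 / 600 = 1.528 → round up to 2 ramp runs.

2 runs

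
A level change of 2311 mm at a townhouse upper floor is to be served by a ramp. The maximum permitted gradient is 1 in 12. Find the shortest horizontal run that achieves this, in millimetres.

27732 mm

Run = rise × 12 = 2311 × 12 = 27732 mm.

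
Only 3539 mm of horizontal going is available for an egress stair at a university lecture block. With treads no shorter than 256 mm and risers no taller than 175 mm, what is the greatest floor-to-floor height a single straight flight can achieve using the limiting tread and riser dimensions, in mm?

2450 mm

3539 / 256 = 13.82, so 13 treads fit.
Risers = treads + 1 = 14.
Maximum height = 14 × 175 = 2450 mm.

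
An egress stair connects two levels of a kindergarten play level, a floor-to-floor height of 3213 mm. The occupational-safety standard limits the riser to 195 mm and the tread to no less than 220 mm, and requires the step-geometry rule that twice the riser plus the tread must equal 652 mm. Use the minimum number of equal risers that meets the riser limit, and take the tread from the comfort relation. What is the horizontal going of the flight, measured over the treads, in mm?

4384 mm

⌈3213/195⌉ = 17 risers.
R = 3213 ÷ 17 = 189 mm.
T = 652 − 2·189 = 274 mm, which satisfies the 220 mm minimum.
Treads = 17 − 1 = 16; going = 16 × 274 = 4384 mm.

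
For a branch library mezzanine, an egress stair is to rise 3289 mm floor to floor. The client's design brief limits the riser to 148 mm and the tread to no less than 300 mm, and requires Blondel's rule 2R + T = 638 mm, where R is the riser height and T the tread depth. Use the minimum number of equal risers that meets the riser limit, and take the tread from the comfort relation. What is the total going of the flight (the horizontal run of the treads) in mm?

3289 / 148 = 22.22, so 23 risers are needed.
Each riser is 3289/23 = 143 mm (≤ 148 mm).
Tread T = 638 − 2 × 143 = 352 mm (≥ 300 mm).
23 risers give 22 treads; going = 22 × 352 = 7744 mm.

7744 mm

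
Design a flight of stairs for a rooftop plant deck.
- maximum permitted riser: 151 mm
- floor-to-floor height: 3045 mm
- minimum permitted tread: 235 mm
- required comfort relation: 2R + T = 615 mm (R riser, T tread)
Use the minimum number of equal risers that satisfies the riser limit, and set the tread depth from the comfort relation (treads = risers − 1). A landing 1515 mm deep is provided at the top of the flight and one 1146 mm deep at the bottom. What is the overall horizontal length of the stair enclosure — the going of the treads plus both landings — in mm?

9161 mm

At most 151 each: 3045/151 = 20.17, giving 21 risers.
R = 3045 ÷ 21 = 145 mm.
From 2R + T = 615: T = 615 − 290 = 325 mm.
Treads = 21 − 1 = 20; going = 20 × 325 = 6500 mm.
Add landings: 6500 + 1515 + 1146 = 9161 mm.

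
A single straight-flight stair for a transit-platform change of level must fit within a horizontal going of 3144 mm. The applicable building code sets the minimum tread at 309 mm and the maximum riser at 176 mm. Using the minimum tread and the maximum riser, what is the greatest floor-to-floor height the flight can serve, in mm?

1936 mm

Treads that fit: ⌊3144 / 309⌋ = 10.
Risers = treads + 1 = 11.
Maximum height = 11 × 176 = 1936 mm.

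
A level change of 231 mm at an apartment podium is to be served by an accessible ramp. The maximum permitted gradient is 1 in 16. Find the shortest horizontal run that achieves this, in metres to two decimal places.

3.70 m

At 1:16 the run is 16 × 231 = 3696 mm.
3696 mm = 3.70 m.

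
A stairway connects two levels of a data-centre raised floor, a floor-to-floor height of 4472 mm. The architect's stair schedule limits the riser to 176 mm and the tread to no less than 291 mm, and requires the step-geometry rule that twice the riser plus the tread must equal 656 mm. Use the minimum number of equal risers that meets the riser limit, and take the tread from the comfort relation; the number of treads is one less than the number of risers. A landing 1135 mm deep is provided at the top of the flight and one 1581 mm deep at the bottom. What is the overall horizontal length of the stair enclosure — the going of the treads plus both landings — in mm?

⌈4472/176⌉ = 26 risers.
R = 4472 ÷ 26 = 172 mm.
From 2R + T = 656: T = 656 − 344 = 312 mm.
Going = (26 − 1) × 312 = 7800 mm.
Add landings: 7800 + 1135 + 1581 = 10516 mm.

10516 mm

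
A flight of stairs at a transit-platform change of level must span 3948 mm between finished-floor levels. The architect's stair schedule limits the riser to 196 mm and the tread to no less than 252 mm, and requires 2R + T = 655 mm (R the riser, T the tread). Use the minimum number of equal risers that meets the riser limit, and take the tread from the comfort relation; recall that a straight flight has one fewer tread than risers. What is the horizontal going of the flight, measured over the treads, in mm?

5580 mm

3948 / 196 = 20.143 → round up to 21 risers.
Riser R = 3948 / 21 = 188 mm, within the 196 mm limit.
From 2R + T = 655: T = 655 − 376 = 279 mm.
Going = (21 − 1) × 279 = 5580 mm.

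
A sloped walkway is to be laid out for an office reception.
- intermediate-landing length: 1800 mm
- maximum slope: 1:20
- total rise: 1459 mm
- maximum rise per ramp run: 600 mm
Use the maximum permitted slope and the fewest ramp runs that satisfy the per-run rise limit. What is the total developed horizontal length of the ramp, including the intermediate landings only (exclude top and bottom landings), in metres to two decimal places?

32.78 m

1459 / 600 = 2.43, so 3 ramp runs are needed. That means 2 intermediate landings.
Ramp run (horizontal) at 1:20: 1459 × 20 = 29180 mm.
Intermediate landings: 2 × 1800 = 3600 mm.
Total developed length = 29180 + 3600 = 32780 mm.
= 32.78 m.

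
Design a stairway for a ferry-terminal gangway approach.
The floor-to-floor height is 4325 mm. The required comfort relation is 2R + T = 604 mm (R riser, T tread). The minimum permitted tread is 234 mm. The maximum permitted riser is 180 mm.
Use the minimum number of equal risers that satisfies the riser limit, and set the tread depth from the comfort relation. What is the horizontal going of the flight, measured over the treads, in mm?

6192 mm

4325 / 180 = 24.03, so 25 risers are needed.
Riser R = 4325 / 25 = 173 mm, within the 180 mm limit.
T = 604 − 2·173 = 258 mm, which satisfies the 234 mm minimum.
Treads = 25 − 1 = 24; going = 24 × 258 = 6192 mm.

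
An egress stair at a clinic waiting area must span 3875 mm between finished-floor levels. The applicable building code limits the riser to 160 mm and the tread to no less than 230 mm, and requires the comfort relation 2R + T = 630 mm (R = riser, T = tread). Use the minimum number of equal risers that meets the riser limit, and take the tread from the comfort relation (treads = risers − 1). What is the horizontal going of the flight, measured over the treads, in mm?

3875 / 160 = 24.22, so 25 risers are needed.
Each riser is 3875/25 = 155 mm (≤ 160 mm).
Tread T = 630 − 2 × 155 = 320 mm (≥ 230 mm).
Treads = 25 − 1 = 24; going = 24 × 320 = 7680 mm.

7680 mm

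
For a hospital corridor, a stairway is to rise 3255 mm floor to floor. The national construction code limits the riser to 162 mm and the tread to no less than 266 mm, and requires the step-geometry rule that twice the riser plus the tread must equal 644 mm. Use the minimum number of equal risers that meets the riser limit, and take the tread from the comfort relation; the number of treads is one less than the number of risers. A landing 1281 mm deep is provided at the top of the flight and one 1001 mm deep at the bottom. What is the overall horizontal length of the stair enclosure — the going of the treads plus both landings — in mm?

At most 162 each: 3255/162 = 20.09, giving 21 risers.
R = 3255 ÷ 21 = 155 mm.
T = 644 − 2·155 = 334 mm, which satisfies the 266 mm minimum.
21 risers give 20 treads; going = 20 × 334 = 6680 mm.
Add landings: 6680 + 1281 + 1001 = 8962 mm.

8962 mm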